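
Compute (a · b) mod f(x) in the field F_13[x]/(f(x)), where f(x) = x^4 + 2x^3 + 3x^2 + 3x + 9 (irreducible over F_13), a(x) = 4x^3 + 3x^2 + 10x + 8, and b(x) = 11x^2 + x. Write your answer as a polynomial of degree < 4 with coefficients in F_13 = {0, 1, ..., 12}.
a · b ≡ 5x^3 + 2x^2 + 12x + 4 (mod f(x))

Multiply in F_13[x]: a(x)·b(x) = (4x^3 + 3x^2 + 10x + 8)·(11x^2 + x) = 5x^5 + 11x^4 + 9x^3 + 7x^2 + 8x. This has degree ≥ 4, so divide by f(x) over F_13: 5x^5 + 11x^4 + 9x^3 + 7x^2 + 8x = (5x + 1)·(x^4 + 2x^3 + 3x^2 + 3x + 9) + (5x^3 + 2x^2 + 12x + 4). Hence a·b ≡ 5x^3 + 2x^2 + 12x + 4 (mod f). (F_13[x]/(f) is a field with 13^4 = 28561 elements since f is irreducible of degree 4.)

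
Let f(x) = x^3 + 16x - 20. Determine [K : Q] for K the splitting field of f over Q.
[K : Q] = 6

By the rational root test, any rational root of the monic integer polynomial f(x) = x^3 + 16x - 20 must be an integer dividing the constant term -20, i.e. one of ±{1, 2, 4, 5, 10, 20}. Evaluating: f(1) = -3, f(-1) = -37, f(2) = 20, f(-2) = -60, f(4) = 108, f(-4) = -148, f(5) = 185, f(-5) = -225, f(10) = 1140, f(-10) = -1180, f(20) = 8300, f(-20) = -8340; none is 0, so f has no rational root and is therefore irreducible over Q (a cubic with no linear factor over a field is irreducible). For an irreducible cubic, the Galois group is A_3 or S_3 according as the discriminant disc(f) = -4a^3 - 27b^2 = -4·(16)^3 - 27·(-20)^2 = -27184 is or is not a square in Q. Here disc(f) = -27184 is not a perfect square in Q, so the Galois group of f over Q is not contained in A_3 and must be all of S_3. The splitting field has degree |S_3| = 6 over Q, so [K : Q] = 6.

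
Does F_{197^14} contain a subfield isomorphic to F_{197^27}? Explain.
No: F_{197^27} is not a subfield of F_{197^14}

F_{p^m} embeds in F_{p^n} iff m | n. Here 27 ∤ 14 (since 14 = 0·27 + 14 with remainder 14 ≠ 0), so F_{197^27} is not a subfield of F_{197^14}. Equivalently: if it were, the tower law would give 27 = [F_{197^27}:F_197] dividing [F_{197^14}:F_197] = 14, contradiction.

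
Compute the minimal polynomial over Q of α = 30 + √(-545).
m_α(x) = x^2 - 60x + 1445

From α - 30 = √(-545), squaring gives (α - 30)^2 = -545, i.e. α^2 - 60α + 900 = -545, so α^2 - 60α + 1445 = 0. The discriminant of x^2 - 60x + 1445 is (-60)^2 - 4·(1445) = 3600 - 5780 = -2180, and 4·(-545) is not a perfect square in Q since -545 is squarefree and ≠ 1. Hence x^2 - 60x + 1445 is irreducible over Q and is the minimal polynomial of α.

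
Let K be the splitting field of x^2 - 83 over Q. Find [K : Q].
[K : Q] = 2

f(x) = x^2 - 83 factors as (x - √83)(x + √83). The splitting field is K = Q(√83). Since 83 is squarefree and > 1, it is not a perfect square, so x^2 - 83 is irreducible over Q and [Q(√83) : Q] = 2. Hence [K : Q] = 2.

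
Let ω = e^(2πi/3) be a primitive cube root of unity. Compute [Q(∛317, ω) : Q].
[Q(∛317, ω) : Q] = 6

[Q(∛317):Q] = 3 (min poly x^3 - 317, irreducible since 317 is not a perfect cube). [Q(ω):Q] = 2 (min poly x^2 + x + 1). Since Q(∛317) ⊂ R and ω ∉ R, we have ω ∉ Q(∛317), so x^2 + x + 1 remains irreducible over Q(∛317) and [Q(∛317, ω) : Q(∛317)] = 2. By the tower law, [Q(∛317, ω) : Q] = 3 · 2 = 6. (In fact Q(∛317, ω) is the splitting field of x^3 - 317 over Q.)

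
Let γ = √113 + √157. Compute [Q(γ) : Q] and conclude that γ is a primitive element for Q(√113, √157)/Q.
[Q(γ) : Q] = 4 (equivalently, Q(γ) = Q(√113, √157))

Obviously Q(γ) ⊆ Q(√113, √157), and [Q(√113, √157):Q] = 4 (since 113, 157 are distinct squarefree integers > 1 with 17741 not a perfect square). To show equality we compute the minimal polynomial of γ. From γ = √113 + √157: γ^2 = 113 + 2√(17741) + 157 = 270 + 2√(17741), so γ^2 - 270 = 2√(17741); squaring, (γ^2 - 270)^2 = 4·17741, i.e. γ^4 - 540γ^2 + 72900 - 70964 = 0, i.e. γ^4 - 540γ^2 + 1936 = 0. So γ is a root of x^4 - 540x^2 + 1936. This polynomial is irreducible over Q: it has no rational root (each ±√113 ± √157 is irrational), and any factorization into two quadratics over Q would force √(17741) ∈ Q (pairing opposite roots) or √113, √157 ∈ Q (other pairings), all impossible. Hence [Q(γ):Q] = 4 = [Q(√113, √157):Q], so Q(γ) = Q(√113, √157).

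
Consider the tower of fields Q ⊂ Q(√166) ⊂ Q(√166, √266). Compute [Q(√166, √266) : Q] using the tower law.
[Q(√166, √266) : Q] = 4

[Q(√166):Q] = 2 (min poly x^2 - 166, irreducible since 166 is squarefree > 1). For the top step, suppose √266 ∈ Q(√166), say √266 = c + d√166 with c, d ∈ Q. Squaring: 266 = c^2 + 166d^2 + 2cd√166. Since √166 ∉ Q this forces 2cd = 0. If d = 0 then √266 = c ∈ Q, contradicting 266 squarefree > 1. If c = 0 then 266 = 166d^2, so 166·266 = (166d)^2 is a perfect square in Q — but 166·266 = 44156 is not a perfect square (since 166 and 266 are distinct squarefree integers). Contradiction. Hence √266 ∉ Q(√166), so x^2 - 266 stays irreducible over Q(√166) and [Q(√166, √266) : Q(√166)] = 2. By the tower law, [Q(√166, √266) : Q] = 2 · 2 = 4.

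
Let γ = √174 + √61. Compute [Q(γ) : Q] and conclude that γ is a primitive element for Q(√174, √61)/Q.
[Q(γ) : Q] = 4 (equivalently, Q(γ) = Q(√174, √61))

Obviously Q(γ) ⊆ Q(√174, √61), and [Q(√174, √61):Q] = 4 (since 174, 61 are distinct squarefree integers > 1 with 10614 not a perfect square). To show equality we compute the minimal polynomial of γ. From γ = √174 + √61: γ^2 = 174 + 2√(10614) + 61 = 235 + 2√(10614), so γ^2 - 235 = 2√(10614); squaring, (γ^2 - 235)^2 = 4·10614, i.e. γ^4 - 470γ^2 + 55225 - 42456 = 0, i.e. γ^4 - 470γ^2 + 12769 = 0. So γ is a root of x^4 - 470x^2 + 12769. This polynomial is irreducible over Q: it has no rational root (each ±√174 ± √61 is irrational), and any factorization into two quadratics over Q would force √(10614) ∈ Q (pairing opposite roots) or √174, √61 ∈ Q (other pairings), all impossible. Hence [Q(γ):Q] = 4 = [Q(√174, √61):Q], so Q(γ) = Q(√174, √61).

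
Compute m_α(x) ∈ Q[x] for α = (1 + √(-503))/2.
m_α(x) = x^2 - x + 126

From 2α - 1 = √(-503), squaring gives (2α - 1)^2 = -503, i.e. 4α^2 - 4α + 1 = -503, so α^2 - α + (1 + 503)/4 = 0. Since -503 ≡ 1 (mod 4), (1 + 503)/4 = 126 ∈ Z. The polynomial x^2 - x + 126 has discriminant 1 - 4·(126) = -503, which is not a perfect square in Q (d = -503 is squarefree and ≠ 1), so x^2 - x + 126 is irreducible over Q. It is the minimal polynomial of α.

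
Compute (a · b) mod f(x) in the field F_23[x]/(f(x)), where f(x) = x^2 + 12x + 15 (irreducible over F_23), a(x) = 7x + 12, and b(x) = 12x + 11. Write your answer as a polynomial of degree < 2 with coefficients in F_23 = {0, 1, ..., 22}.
a · b ≡ 18x + 22 (mod f(x))

Multiply in F_23[x]: a(x)·b(x) = (7x + 12)·(12x + 11) = 15x^2 + 14x + 17. This has degree ≥ 2, so divide by f(x) over F_23: 15x^2 + 14x + 17 = (15)·(x^2 + 12x + 15) + (18x + 22). Hence a·b ≡ 18x + 22 (mod f). (F_23[x]/(f) is a field with 23^2 = 529 elements since f is irreducible of degree 2.)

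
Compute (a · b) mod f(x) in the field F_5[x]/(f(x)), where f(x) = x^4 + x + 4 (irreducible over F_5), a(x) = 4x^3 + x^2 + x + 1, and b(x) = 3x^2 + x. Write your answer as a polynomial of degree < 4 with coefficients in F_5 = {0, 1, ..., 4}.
a · b ≡ 4x^3 + 2x^2 + x + 2 (mod f(x))

Multiply in F_5[x]: a(x)·b(x) = (4x^3 + x^2 + x + 1)·(3x^2 + x) = 2x^5 + 2x^4 + 4x^3 + 4x^2 + x. This has degree ≥ 4, so divide by f(x) over F_5: 2x^5 + 2x^4 + 4x^3 + 4x^2 + x = (2x + 2)·(x^4 + x + 4) + (4x^3 + 2x^2 + x + 2). Hence a·b ≡ 4x^3 + 2x^2 + x + 2 (mod f). (F_5[x]/(f) is a field with 5^4 = 625 elements since f is irreducible of degree 4.)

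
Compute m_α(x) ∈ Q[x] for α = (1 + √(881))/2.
m_α(x) = x^2 - x - 220

From 2α - 1 = √(881), squaring gives (2α - 1)^2 = 881, i.e. 4α^2 - 4α + 1 = 881, so α^2 - α + (1 - 881)/4 = 0. Since 881 ≡ 1 (mod 4), (1 - 881)/4 = -220 ∈ Z. The polynomial x^2 - x - 220 has discriminant 1 - 4·(-220) = 881, which is not a perfect square in Q (d = 881 is squarefree and ≠ 1), so x^2 - x - 220 is irreducible over Q. It is the minimal polynomial of α.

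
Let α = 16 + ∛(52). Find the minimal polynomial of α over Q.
m_α(x) = x^3 - 48x^2 + 768x - 4148

Set β = α - 16 = ∛(52), so β^3 = 52. Then (α - 16)^3 - 52 = 0, i.e. α is a root of g(x) = (x - 16)^3 - 52 = x^3 - 48x^2 + 768x - 4148. Since g(x) = h(x - 16) where h(x) = x^3 - 52, and h is irreducible over Q (because 52 is not a perfect cube, so h has no rational root, and a monic cubic with no rational root is irreducible), g is also irreducible (irreducibility is preserved under the substitution x → x - 16). Hence m_α(x) = x^3 - 48x^2 + 768x - 4148.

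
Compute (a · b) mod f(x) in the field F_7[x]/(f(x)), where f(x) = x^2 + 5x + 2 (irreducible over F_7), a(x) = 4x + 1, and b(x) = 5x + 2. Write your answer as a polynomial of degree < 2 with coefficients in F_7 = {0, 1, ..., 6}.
a · b ≡ 4x + 4 (mod f(x))

Multiply in F_7[x]: a(x)·b(x) = (4x + 1)·(5x + 2) = 6x^2 + 6x + 2. This has degree ≥ 2, so divide by f(x) over F_7: 6x^2 + 6x + 2 = (6)·(x^2 + 5x + 2) + (4x + 4). Hence a·b ≡ 4x + 4 (mod f). (F_7[x]/(f) is a field with 7^2 = 49 elements since f is irreducible of degree 2.)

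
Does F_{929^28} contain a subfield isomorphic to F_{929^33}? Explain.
No: F_{929^33} is not a subfield of F_{929^28}

F_{p^m} embeds in F_{p^n} iff m | n. Here 33 ∤ 28 (since 28 = 0·33 + 28 with remainder 28 ≠ 0), so F_{929^33} is not a subfield of F_{929^28}. Equivalently: if it were, the tower law would give 33 = [F_{929^33}:F_929] dividing [F_{929^28}:F_929] = 28, contradiction.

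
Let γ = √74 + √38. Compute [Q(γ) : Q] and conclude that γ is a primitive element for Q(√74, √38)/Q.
[Q(γ) : Q] = 4 (equivalently, Q(γ) = Q(√74, √38))

Obviously Q(γ) ⊆ Q(√74, √38), and [Q(√74, √38):Q] = 4 (since 74, 38 are distinct squarefree integers > 1 with 2812 not a perfect square). To show equality we compute the minimal polynomial of γ. From γ = √74 + √38: γ^2 = 74 + 2√(2812) + 38 = 112 + 2√(2812), so γ^2 - 112 = 2√(2812); squaring, (γ^2 - 112)^2 = 4·2812, i.e. γ^4 - 224γ^2 + 12544 - 11248 = 0, i.e. γ^4 - 224γ^2 + 1296 = 0. So γ is a root of x^4 - 224x^2 + 1296. This polynomial is irreducible over Q: it has no rational root (each ±√74 ± √38 is irrational), and any factorization into two quadratics over Q would force √(2812) ∈ Q (pairing opposite roots) or √74, √38 ∈ Q (other pairings), all impossible. Hence [Q(γ):Q] = 4 = [Q(√74, √38):Q], so Q(γ) = Q(√74, √38).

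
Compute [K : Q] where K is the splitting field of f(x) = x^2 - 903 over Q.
[K : Q] = 2

f(x) = x^2 - 903 factors as (x - √903)(x + √903). The splitting field is K = Q(√903). Since 903 is squarefree and > 1, it is not a perfect square, so x^2 - 903 is irreducible over Q and [Q(√903) : Q] = 2. Hence [K : Q] = 2.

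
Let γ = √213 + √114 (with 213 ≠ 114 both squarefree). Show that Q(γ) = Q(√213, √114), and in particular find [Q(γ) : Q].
[Q(γ) : Q] = 4 (equivalently, Q(γ) = Q(√213, √114))

Obviously Q(γ) ⊆ Q(√213, √114), and [Q(√213, √114):Q] = 4 (since 213, 114 are distinct squarefree integers > 1 with 24282 not a perfect square). To show equality we compute the minimal polynomial of γ. From γ = √213 + √114: γ^2 = 213 + 2√(24282) + 114 = 327 + 2√(24282), so γ^2 - 327 = 2√(24282); squaring, (γ^2 - 327)^2 = 4·24282, i.e. γ^4 - 654γ^2 + 106929 - 97128 = 0, i.e. γ^4 - 654γ^2 + 9801 = 0. So γ is a root of x^4 - 654x^2 + 9801. This polynomial is irreducible over Q: it has no rational root (each ±√213 ± √114 is irrational), and any factorization into two quadratics over Q would force √(24282) ∈ Q (pairing opposite roots) or √213, √114 ∈ Q (other pairings), all impossible. Hence [Q(γ):Q] = 4 = [Q(√213, √114):Q], so Q(γ) = Q(√213, √114).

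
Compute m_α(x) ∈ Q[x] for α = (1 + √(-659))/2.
m_α(x) = x^2 - x + 165

From 2α - 1 = √(-659), squaring gives (2α - 1)^2 = -659, i.e. 4α^2 - 4α + 1 = -659, so α^2 - α + (1 + 659)/4 = 0. Since -659 ≡ 1 (mod 4), (1 + 659)/4 = 165 ∈ Z. The polynomial x^2 - x + 165 has discriminant 1 - 4·(165) = -659, which is not a perfect square in Q (d = -659 is squarefree and ≠ 1), so x^2 - x + 165 is irreducible over Q. It is the minimal polynomial of α.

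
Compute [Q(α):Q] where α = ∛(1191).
[Q(α):Q] = 3

The minimal polynomial of α is x^3 - 1191, irreducible over Q since 1191 is not a perfect cube (so x^3 - 1191 has no rational root). Hence [Q(α):Q] = deg(m_α) = 3.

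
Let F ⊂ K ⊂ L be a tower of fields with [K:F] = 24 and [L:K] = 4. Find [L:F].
[L:F] = 96

The tower law says that for any tower of field extensions F ⊂ K ⊂ L with finite degrees, [L:F] = [L:K] · [K:F]. Here this gives [L:F] = 4 · 24 = 96.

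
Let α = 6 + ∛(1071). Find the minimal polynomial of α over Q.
m_α(x) = x^3 - 18x^2 + 108x - 1287

Set β = α - 6 = ∛(1071), so β^3 = 1071. Then (α - 6)^3 - 1071 = 0, i.e. α is a root of g(x) = (x - 6)^3 - 1071 = x^3 - 18x^2 + 108x - 1287. Since g(x) = h(x - 6) where h(x) = x^3 - 1071, and h is irreducible over Q (because 1071 is not a perfect cube, so h has no rational root, and a monic cubic with no rational root is irreducible), g is also irreducible (irreducibility is preserved under the substitution x → x - 6). Hence m_α(x) = x^3 - 18x^2 + 108x - 1287.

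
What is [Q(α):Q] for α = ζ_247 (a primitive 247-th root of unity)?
[Q(α):Q] = 216

The minimal polynomial of ζ_247 over Q is the 247-th cyclotomic polynomial Φ_247(x), which is irreducible over Q and has degree φ(247) = 216. Hence [Q(α):Q] = φ(247) = 216.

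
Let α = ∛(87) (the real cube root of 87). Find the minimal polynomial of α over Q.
m_α(x) = x^3 - 87

α satisfies α^3 = 87, so x^3 - 87 annihilates α. By the rational root test, a rational root p/q (in lowest terms) of x^3 - 87 would satisfy p^3 = 87 q^3, forcing q = 1 and p^3 = 87; but 87 is not a perfect cube, contradiction. A monic cubic over Q with no rational root is irreducible (any nontrivial factorization would include a linear factor). Hence x^3 - 87 is the minimal polynomial of α, and in particular [Q(α):Q] = 3.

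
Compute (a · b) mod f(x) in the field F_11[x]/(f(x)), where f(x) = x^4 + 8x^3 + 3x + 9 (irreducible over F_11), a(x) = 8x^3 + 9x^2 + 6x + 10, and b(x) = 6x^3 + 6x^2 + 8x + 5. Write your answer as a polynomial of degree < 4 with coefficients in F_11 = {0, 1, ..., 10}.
a · b ≡ x^3 + 6x^2 + 5x + 8 (mod f(x))

Multiply in F_11[x]: a(x)·b(x) = (8x^3 + 9x^2 + 6x + 10)·(6x^3 + 6x^2 + 8x + 5) = 4x^6 + 3x^5 + 10x^3 + 10x^2 + 6. This has degree ≥ 4, so divide by f(x) over F_11: 4x^6 + 3x^5 + 10x^3 + 10x^2 + 6 = (4x^2 + 4x + 1)·(x^4 + 8x^3 + 3x + 9) + (x^3 + 6x^2 + 5x + 8). Hence a·b ≡ x^3 + 6x^2 + 5x + 8 (mod f). (F_11[x]/(f) is a field with 11^4 = 14641 elements since f is irreducible of degree 4.)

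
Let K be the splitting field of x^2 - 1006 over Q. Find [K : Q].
[K : Q] = 2

f(x) = x^2 - 1006 factors as (x - √1006)(x + √1006). The splitting field is K = Q(√1006). Since 1006 is squarefree and > 1, it is not a perfect square, so x^2 - 1006 is irreducible over Q and [Q(√1006) : Q] = 2. Hence [K : Q] = 2.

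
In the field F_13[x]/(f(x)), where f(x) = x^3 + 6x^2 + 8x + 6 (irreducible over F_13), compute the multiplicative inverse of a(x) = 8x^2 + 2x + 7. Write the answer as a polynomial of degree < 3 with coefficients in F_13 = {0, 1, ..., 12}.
a(x)^(-1) ≡ 7x + 11 (mod f(x))

Since f is irreducible over F_13, F_13[x]/(f) is a field and a(x) ≠ 0 has an inverse. Apply the extended Euclidean algorithm to f(x) and a(x) in F_13[x]: f(x) = (5x + 6)·a(x) + (3). The last nonzero remainder is the constant 3 = gcd(f, a) in F_13. Back-substituting through the division chain expresses 3 = s(x)·a(x) + t(x)·f(x) with s(x) ≡ 8x + 7 (mod f), so (8x + 7)·a(x) ≡ 3 (mod f). Multiplying by 3^(-1) ≡ 9 in F_13 gives a(x)^(-1) ≡ 9·(8x + 7) ≡ 7x + 11 (mod f). Check: (8x^2 + 2x + 7)·(7x + 11) = 4x^3 + 11x^2 + 6x + 12 ≡ 1 (mod x^3 + 6x^2 + 8x + 6).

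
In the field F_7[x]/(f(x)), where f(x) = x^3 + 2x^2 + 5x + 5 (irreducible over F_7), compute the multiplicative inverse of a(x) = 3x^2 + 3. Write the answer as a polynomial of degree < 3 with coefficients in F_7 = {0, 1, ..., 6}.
a(x)^(-1) ≡ 5x^2 + x + 2 (mod f(x))

Since f is irreducible over F_7, F_7[x]/(f) is a field and a(x) ≠ 0 has an inverse. Apply the extended Euclidean algorithm to f(x) and a(x) in F_7[x]: f(x) = (5x + 3)·a(x) + (4x + 3);  a(x) = (6x + 6)·(4x + 3) + (6). The last nonzero remainder is the constant 6 = gcd(f, a) in F_7. Back-substituting through the division chain expresses 6 = s(x)·a(x) + t(x)·f(x) with s(x) ≡ 2x^2 + 6x + 5 (mod f), so (2x^2 + 6x + 5)·a(x) ≡ 6 (mod f). Multiplying by 6^(-1) ≡ 6 in F_7 gives a(x)^(-1) ≡ 6·(2x^2 + 6x + 5) ≡ 5x^2 + x + 2 (mod f). Check: (3x^2 + 3)·(5x^2 + x + 2) = x^4 + 3x^3 + 3x + 6 ≡ 1 (mod x^3 + 2x^2 + 5x + 5).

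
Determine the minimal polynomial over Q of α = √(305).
m_α(x) = x^2 - 305

α satisfies α^2 - 305 = 0, so x^2 - 305 annihilates α. Since d = 305 is squarefree and ≠ 1, it is not a perfect square in Q, so x^2 - 305 has no rational root and is therefore irreducible over Q (a degree-2 polynomial over a field is irreducible iff it has no root). Hence m_α(x) = x^2 - 305.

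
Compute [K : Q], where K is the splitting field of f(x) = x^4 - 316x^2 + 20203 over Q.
[K : Q] = 4

Solving the quadratic in x^2: x^2 = (316 ± √(316^2 - 4·20203))/2 = (316 ± √19044)/2 = (316 ± 138)/2, giving x^2 = 89 or x^2 = 227. So f(x) = (x^2 - 89)(x^2 - 227) and the roots of f are ±√89, ±√227. Hence the splitting field is K = Q(√89, √227). Since 89 and 227 are distinct squarefree integers > 1, their product 20203 is not a perfect square, so √227 ∉ Q(√89). By the tower law [K:Q] = [Q(√89,√227):Q(√89)] · [Q(√89):Q] = 2 · 2 = 4.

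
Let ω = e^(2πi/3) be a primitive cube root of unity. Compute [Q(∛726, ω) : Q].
[Q(∛726, ω) : Q] = 6

[Q(∛726):Q] = 3 (min poly x^3 - 726, irreducible since 726 is not a perfect cube). [Q(ω):Q] = 2 (min poly x^2 + x + 1). Since Q(∛726) ⊂ R and ω ∉ R, we have ω ∉ Q(∛726), so x^2 + x + 1 remains irreducible over Q(∛726) and [Q(∛726, ω) : Q(∛726)] = 2. By the tower law, [Q(∛726, ω) : Q] = 3 · 2 = 6. (In fact Q(∛726, ω) is the splitting field of x^3 - 726 over Q.)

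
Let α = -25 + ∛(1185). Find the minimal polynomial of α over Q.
m_α(x) = x^3 + 75x^2 + 1875x + 14440

Set β = α + 25 = ∛(1185), so β^3 = 1185. Then (α + 25)^3 - 1185 = 0, i.e. α is a root of g(x) = (x + 25)^3 - 1185 = x^3 + 75x^2 + 1875x + 14440. Since g(x) = h(x + 25) where h(x) = x^3 - 1185, and h is irreducible over Q (because 1185 is not a perfect cube, so h has no rational root, and a monic cubic with no rational root is irreducible), g is also irreducible (irreducibility is preserved under the substitution x → x + 25). Hence m_α(x) = x^3 + 75x^2 + 1875x + 14440.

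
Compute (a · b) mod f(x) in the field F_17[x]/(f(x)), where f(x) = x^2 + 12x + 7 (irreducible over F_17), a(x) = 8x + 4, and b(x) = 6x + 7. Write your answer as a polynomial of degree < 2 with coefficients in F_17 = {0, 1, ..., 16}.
a · b ≡ 14x + 15 (mod f(x))

Multiply in F_17[x]: a(x)·b(x) = (8x + 4)·(6x + 7) = 14x^2 + 12x + 11. This has degree ≥ 2, so divide by f(x) over F_17: 14x^2 + 12x + 11 = (14)·(x^2 + 12x + 7) + (14x + 15). Hence a·b ≡ 14x + 15 (mod f). (F_17[x]/(f) is a field with 17^2 = 289 elements since f is irreducible of degree 2.)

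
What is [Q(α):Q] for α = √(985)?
[Q(α):Q] = 2

[Q(α):Q] equals the degree of the minimal polynomial of α. Here α^2 = 985 and x^2 - 985 is irreducible (d = 985 is squarefree, ≠ 1, hence not a square), so deg(m_α) = 2. Thus [Q(α):Q] = 2.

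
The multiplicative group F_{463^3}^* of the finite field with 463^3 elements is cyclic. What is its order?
|F_{463^3}^*| = 99252846

F_{463^3} has 463^3 = 99252847 elements; its multiplicative group consists of all nonzero elements, so |F_{463^3}^*| = 99252847 - 1 = 99252846. (It is cyclic since any finite subgroup of the multiplicative group of a field is cyclic.)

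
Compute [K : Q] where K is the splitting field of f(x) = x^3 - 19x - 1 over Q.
[K : Q] = 6

By the rational root test, any rational root of the monic integer polynomial f(x) = x^3 - 19x - 1 must be an integer dividing the constant term -1, i.e. one of ±{1}. Evaluating: f(1) = -19, f(-1) = 17; none is 0, so f has no rational root and is therefore irreducible over Q (a cubic with no linear factor over a field is irreducible). For an irreducible cubic, the Galois group is A_3 or S_3 according as the discriminant disc(f) = -4a^3 - 27b^2 = -4·(-19)^3 - 27·(-1)^2 = 27409 is or is not a square in Q. Here disc(f) = 27409 is not a perfect square in Q, so the Galois group of f over Q is not contained in A_3 and must be all of S_3. The splitting field has degree |S_3| = 6 over Q, so [K : Q] = 6.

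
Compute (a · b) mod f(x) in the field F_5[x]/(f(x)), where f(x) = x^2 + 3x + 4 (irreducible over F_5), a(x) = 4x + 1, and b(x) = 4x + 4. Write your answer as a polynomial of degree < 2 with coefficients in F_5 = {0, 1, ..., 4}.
a · b ≡ 2x (mod f(x))

Multiply in F_5[x]: a(x)·b(x) = (4x + 1)·(4x + 4) = x^2 + 4. This has degree ≥ 2, so divide by f(x) over F_5: x^2 + 4 = (1)·(x^2 + 3x + 4) + (2x). Hence a·b ≡ 2x (mod f). (F_5[x]/(f) is a field with 5^2 = 25 elements since f is irreducible of degree 2.)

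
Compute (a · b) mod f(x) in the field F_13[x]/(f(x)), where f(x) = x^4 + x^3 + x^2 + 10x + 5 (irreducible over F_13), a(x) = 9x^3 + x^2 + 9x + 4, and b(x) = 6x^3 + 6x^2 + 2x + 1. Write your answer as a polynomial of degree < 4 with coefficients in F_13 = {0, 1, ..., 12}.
a · b ≡ 6x^3 + 7x^2 + 2x + 5 (mod f(x))

Multiply in F_13[x]: a(x)·b(x) = (9x^3 + x^2 + 9x + 4)·(6x^3 + 6x^2 + 2x + 1) = 2x^6 + 8x^5 + 11x^3 + 4x^2 + 4x + 4. This has degree ≥ 4, so divide by f(x) over F_13: 2x^6 + 8x^5 + 11x^3 + 4x^2 + 4x + 4 = (2x^2 + 6x + 5)·(x^4 + x^3 + x^2 + 10x + 5) + (6x^3 + 7x^2 + 2x + 5). Hence a·b ≡ 6x^3 + 7x^2 + 2x + 5 (mod f). (F_13[x]/(f) is a field with 13^4 = 28561 elements since f is irreducible of degree 4.)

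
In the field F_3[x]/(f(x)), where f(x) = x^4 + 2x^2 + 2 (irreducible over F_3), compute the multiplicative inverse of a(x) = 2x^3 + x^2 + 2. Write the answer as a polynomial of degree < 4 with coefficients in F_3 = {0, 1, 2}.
a(x)^(-1) ≡ x^3 + x^2 + 2 (mod f(x))

Since f is irreducible over F_3, F_3[x]/(f) is a field and a(x) ≠ 0 has an inverse. Apply the extended Euclidean algorithm to f(x) and a(x) in F_3[x]: f(x) = (2x + 2)·a(x) + (2x + 1);  a(x) = (x^2)·(2x + 1) + (2). The last nonzero remainder is the constant 2 = gcd(f, a) in F_3. Back-substituting through the division chain expresses 2 = s(x)·a(x) + t(x)·f(x) with s(x) ≡ 2x^3 + 2x^2 + 1 (mod f), so (2x^3 + 2x^2 + 1)·a(x) ≡ 2 (mod f). Multiplying by 2^(-1) ≡ 2 in F_3 gives a(x)^(-1) ≡ 2·(2x^3 + 2x^2 + 1) ≡ x^3 + x^2 + 2 (mod f). Check: (2x^3 + x^2 + 2)·(x^3 + x^2 + 2) = 2x^6 + x^4 + x^2 + 1 ≡ 1 (mod x^4 + 2x^2 + 2).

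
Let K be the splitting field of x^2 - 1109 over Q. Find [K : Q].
[K : Q] = 2

f(x) = x^2 - 1109 factors as (x - √1109)(x + √1109). The splitting field is K = Q(√1109). Since 1109 is squarefree and > 1, it is not a perfect square, so x^2 - 1109 is irreducible over Q and [Q(√1109) : Q] = 2. Hence [K : Q] = 2.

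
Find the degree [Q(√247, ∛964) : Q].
[Q(√247, ∛964) : Q] = 6

Let L = Q(√247, ∛964). Since Q(√247) ⊂ L and [Q(√247):Q] = 2, the tower law gives 2 | [L:Q]. Likewise Q(∛964) ⊂ L with [Q(∛964):Q] = 3 (because 964 is not a perfect cube), so 3 | [L:Q]. As gcd(2,3) = 1, [L:Q] is divisible by 6. Conversely L is generated over Q by √247 and ∛964, so [L:Q] ≤ 2·3 = 6. Therefore [Q(√247, ∛964) : Q] = 6.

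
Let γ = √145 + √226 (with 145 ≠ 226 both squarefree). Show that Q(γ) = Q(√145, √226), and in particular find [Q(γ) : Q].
[Q(γ) : Q] = 4 (equivalently, Q(γ) = Q(√145, √226))

Obviously Q(γ) ⊆ Q(√145, √226), and [Q(√145, √226):Q] = 4 (since 145, 226 are distinct squarefree integers > 1 with 32770 not a perfect square). To show equality we compute the minimal polynomial of γ. From γ = √145 + √226: γ^2 = 145 + 2√(32770) + 226 = 371 + 2√(32770), so γ^2 - 371 = 2√(32770); squaring, (γ^2 - 371)^2 = 4·32770, i.e. γ^4 - 742γ^2 + 137641 - 131080 = 0, i.e. γ^4 - 742γ^2 + 6561 = 0. So γ is a root of x^4 - 742x^2 + 6561. This polynomial is irreducible over Q: it has no rational root (each ±√145 ± √226 is irrational), and any factorization into two quadratics over Q would force √(32770) ∈ Q (pairing opposite roots) or √145, √226 ∈ Q (other pairings), all impossible. Hence [Q(γ):Q] = 4 = [Q(√145, √226):Q], so Q(γ) = Q(√145, √226).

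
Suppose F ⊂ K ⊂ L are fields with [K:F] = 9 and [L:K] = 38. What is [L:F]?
[L:F] = 342

The tower law says that for any tower of field extensions F ⊂ K ⊂ L with finite degrees, [L:F] = [L:K] · [K:F]. Here this gives [L:F] = 38 · 9 = 342.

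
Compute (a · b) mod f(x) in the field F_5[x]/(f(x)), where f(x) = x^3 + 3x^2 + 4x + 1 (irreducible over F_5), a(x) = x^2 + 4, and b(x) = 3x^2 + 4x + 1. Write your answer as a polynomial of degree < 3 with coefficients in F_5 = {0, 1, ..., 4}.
a · b ≡ x^2 + 3x + 4 (mod f(x))

Multiply in F_5[x]: a(x)·b(x) = (x^2 + 4)·(3x^2 + 4x + 1) = 3x^4 + 4x^3 + 3x^2 + x + 4. This has degree ≥ 3, so divide by f(x) over F_5: 3x^4 + 4x^3 + 3x^2 + x + 4 = (3x)·(x^3 + 3x^2 + 4x + 1) + (x^2 + 3x + 4). Hence a·b ≡ x^2 + 3x + 4 (mod f). (F_5[x]/(f) is a field with 5^3 = 125 elements since f is irreducible of degree 3.)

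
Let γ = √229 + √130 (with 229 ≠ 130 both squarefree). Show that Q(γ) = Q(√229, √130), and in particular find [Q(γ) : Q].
[Q(γ) : Q] = 4 (equivalently, Q(γ) = Q(√229, √130))

Obviously Q(γ) ⊆ Q(√229, √130), and [Q(√229, √130):Q] = 4 (since 229, 130 are distinct squarefree integers > 1 with 29770 not a perfect square). To show equality we compute the minimal polynomial of γ. From γ = √229 + √130: γ^2 = 229 + 2√(29770) + 130 = 359 + 2√(29770), so γ^2 - 359 = 2√(29770); squaring, (γ^2 - 359)^2 = 4·29770, i.e. γ^4 - 718γ^2 + 128881 - 119080 = 0, i.e. γ^4 - 718γ^2 + 9801 = 0. So γ is a root of x^4 - 718x^2 + 9801. This polynomial is irreducible over Q: it has no rational root (each ±√229 ± √130 is irrational), and any factorization into two quadratics over Q would force √(29770) ∈ Q (pairing opposite roots) or √229, √130 ∈ Q (other pairings), all impossible. Hence [Q(γ):Q] = 4 = [Q(√229, √130):Q], so Q(γ) = Q(√229, √130).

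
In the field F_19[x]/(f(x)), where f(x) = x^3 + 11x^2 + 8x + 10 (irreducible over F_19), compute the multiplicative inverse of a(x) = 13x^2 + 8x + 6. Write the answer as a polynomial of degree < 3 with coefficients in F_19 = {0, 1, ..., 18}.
a(x)^(-1) ≡ x^2 (mod f(x))

Since f is irreducible over F_19, F_19[x]/(f) is a field and a(x) ≠ 0 has an inverse. Apply the extended Euclidean algorithm to f(x) and a(x) in F_19[x]: f(x) = (3x + 18)·a(x) + (17x + 16);  a(x) = (3x + 1)·(17x + 16) + (9). The last nonzero remainder is the constant 9 = gcd(f, a) in F_19. Back-substituting through the division chain expresses 9 = s(x)·a(x) + t(x)·f(x) with s(x) ≡ 9x^2 (mod f), so (9x^2)·a(x) ≡ 9 (mod f). Multiplying by 9^(-1) ≡ 17 in F_19 gives a(x)^(-1) ≡ 17·(9x^2) ≡ x^2 (mod f). Check: (13x^2 + 8x + 6)·(x^2) = 13x^4 + 8x^3 + 6x^2 ≡ 1 (mod x^3 + 11x^2 + 8x + 10).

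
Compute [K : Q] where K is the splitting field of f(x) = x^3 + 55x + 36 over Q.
[K : Q] = 6

By the rational root test, any rational root of the monic integer polynomial f(x) = x^3 + 55x + 36 must be an integer dividing the constant term 36, i.e. one of ±{1, 2, 3, 4, 6, 9, 12, 18, 36}. Evaluating: f(1) = 92, f(-1) = -20, f(2) = 154, f(-2) = -82, f(3) = 228, f(-3) = -156, f(4) = 320, f(-4) = -248, f(6) = 582, f(-6) = -510, f(9) = 1260, f(-9) = -1188, f(12) = 2424, f(-12) = -2352, f(18) = 6858, f(-18) = -6786, f(36) = 48672, f(-36) = -48600; none is 0, so f has no rational root and is therefore irreducible over Q (a cubic with no linear factor over a field is irreducible). For an irreducible cubic, the Galois group is A_3 or S_3 according as the discriminant disc(f) = -4a^3 - 27b^2 = -4·(55)^3 - 27·(36)^2 = -700492 is or is not a square in Q. Here disc(f) = -700492 is not a perfect square in Q, so the Galois group of f over Q is not contained in A_3 and must be all of S_3. The splitting field has degree |S_3| = 6 over Q, so [K : Q] = 6.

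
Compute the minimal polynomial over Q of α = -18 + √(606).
m_α(x) = x^2 + 36x - 282

From α + 18 = √(606), squaring gives (α + 18)^2 = 606, i.e. α^2 + 36α + 324 = 606, so α^2 + 36α - 282 = 0. The discriminant of x^2 + 36x - 282 is (36)^2 - 4·(-282) = 1296 + 1128 = 2424, and 4·(606) is not a perfect square in Q since 606 is squarefree and ≠ 1. Hence x^2 + 36x - 282 is irreducible over Q and is the minimal polynomial of α.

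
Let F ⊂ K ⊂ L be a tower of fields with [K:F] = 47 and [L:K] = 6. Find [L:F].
[L:F] = 282

The tower law says that for any tower of field extensions F ⊂ K ⊂ L with finite degrees, [L:F] = [L:K] · [K:F]. Here this gives [L:F] = 6 · 47 = 282.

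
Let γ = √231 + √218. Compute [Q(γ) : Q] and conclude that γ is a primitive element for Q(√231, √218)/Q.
[Q(γ) : Q] = 4 (equivalently, Q(γ) = Q(√231, √218))

Obviously Q(γ) ⊆ Q(√231, √218), and [Q(√231, √218):Q] = 4 (since 231, 218 are distinct squarefree integers > 1 with 50358 not a perfect square). To show equality we compute the minimal polynomial of γ. From γ = √231 + √218: γ^2 = 231 + 2√(50358) + 218 = 449 + 2√(50358), so γ^2 - 449 = 2√(50358); squaring, (γ^2 - 449)^2 = 4·50358, i.e. γ^4 - 898γ^2 + 201601 - 201432 = 0, i.e. γ^4 - 898γ^2 + 169 = 0. So γ is a root of x^4 - 898x^2 + 169. This polynomial is irreducible over Q: it has no rational root (each ±√231 ± √218 is irrational), and any factorization into two quadratics over Q would force √(50358) ∈ Q (pairing opposite roots) or √231, √218 ∈ Q (other pairings), all impossible. Hence [Q(γ):Q] = 4 = [Q(√231, √218):Q], so Q(γ) = Q(√231, √218).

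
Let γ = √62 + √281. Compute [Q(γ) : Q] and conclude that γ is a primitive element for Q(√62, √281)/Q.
[Q(γ) : Q] = 4 (equivalently, Q(γ) = Q(√62, √281))

Obviously Q(γ) ⊆ Q(√62, √281), and [Q(√62, √281):Q] = 4 (since 62, 281 are distinct squarefree integers > 1 with 17422 not a perfect square). To show equality we compute the minimal polynomial of γ. From γ = √62 + √281: γ^2 = 62 + 2√(17422) + 281 = 343 + 2√(17422), so γ^2 - 343 = 2√(17422); squaring, (γ^2 - 343)^2 = 4·17422, i.e. γ^4 - 686γ^2 + 117649 - 69688 = 0, i.e. γ^4 - 686γ^2 + 47961 = 0. So γ is a root of x^4 - 686x^2 + 47961. This polynomial is irreducible over Q: it has no rational root (each ±√62 ± √281 is irrational), and any factorization into two quadratics over Q would force √(17422) ∈ Q (pairing opposite roots) or √62, √281 ∈ Q (other pairings), all impossible. Hence [Q(γ):Q] = 4 = [Q(√62, √281):Q], so Q(γ) = Q(√62, √281).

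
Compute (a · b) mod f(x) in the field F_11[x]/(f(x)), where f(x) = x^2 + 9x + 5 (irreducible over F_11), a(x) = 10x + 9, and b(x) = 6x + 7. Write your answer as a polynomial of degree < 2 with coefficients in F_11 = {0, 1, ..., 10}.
a · b ≡ 2x + 5 (mod f(x))

Multiply in F_11[x]: a(x)·b(x) = (10x + 9)·(6x + 7) = 5x^2 + 3x + 8. This has degree ≥ 2, so divide by f(x) over F_11: 5x^2 + 3x + 8 = (5)·(x^2 + 9x + 5) + (2x + 5). Hence a·b ≡ 2x + 5 (mod f). (F_11[x]/(f) is a field with 11^2 = 121 elements since f is irreducible of degree 2.)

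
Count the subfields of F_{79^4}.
F_{79^4} has 3 subfields

The subfields of F_{p^n} are exactly the fields F_{p^d} for d | n (each is the fixed field of the unique index-d subgroup of Gal(F_{p^n}/F_p) ≅ Z/nZ). The divisors of n = 4 are {1, 2, 4}, giving 3 subfields: F_{79^1}, F_{79^2}, F_{79^4}.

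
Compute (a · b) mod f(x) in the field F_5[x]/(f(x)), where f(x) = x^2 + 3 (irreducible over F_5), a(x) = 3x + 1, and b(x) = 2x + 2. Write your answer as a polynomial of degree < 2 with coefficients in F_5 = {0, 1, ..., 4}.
a · b ≡ 3x + 4 (mod f(x))

Multiply in F_5[x]: a(x)·b(x) = (3x + 1)·(2x + 2) = x^2 + 3x + 2. This has degree ≥ 2, so divide by f(x) over F_5: x^2 + 3x + 2 = (1)·(x^2 + 3) + (3x + 4). Hence a·b ≡ 3x + 4 (mod f). (F_5[x]/(f) is a field with 5^2 = 25 elements since f is irreducible of degree 2.)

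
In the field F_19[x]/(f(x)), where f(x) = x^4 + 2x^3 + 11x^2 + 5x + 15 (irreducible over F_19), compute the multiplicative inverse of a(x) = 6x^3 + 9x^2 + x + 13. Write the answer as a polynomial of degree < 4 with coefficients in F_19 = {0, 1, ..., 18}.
a(x)^(-1) ≡ 5x^3 + 15x^2 + 9x + 15 (mod f(x))

Since f is irreducible over F_19, F_19[x]/(f) is a field and a(x) ≠ 0 has an inverse. Apply the extended Euclidean algorithm to f(x) and a(x) in F_19[x]: f(x) = (16x + 8)·a(x) + (18x^2 + 17x + 6);  a(x) = (13x + 3)·(18x^2 + 17x + 6) + (5x + 14);  (18x^2 + 17x + 6) = (15x + 7)·(5x + 14) + (3). The last nonzero remainder is the constant 3 = gcd(f, a) in F_19. Back-substituting through the division chain expresses 3 = s(x)·a(x) + t(x)·f(x) with s(x) ≡ 15x^3 + 7x^2 + 8x + 7 (mod f), so (15x^3 + 7x^2 + 8x + 7)·a(x) ≡ 3 (mod f). Multiplying by 3^(-1) ≡ 13 in F_19 gives a(x)^(-1) ≡ 13·(15x^3 + 7x^2 + 8x + 7) ≡ 5x^3 + 15x^2 + 9x + 15 (mod f). Check: (6x^3 + 9x^2 + x + 13)·(5x^3 + 15x^2 + 9x + 15) = 11x^6 + 2x^5 + 4x^4 + 4x^3 + 16x^2 + 18x + 5 ≡ 1 (mod x^4 + 2x^3 + 11x^2 + 5x + 15).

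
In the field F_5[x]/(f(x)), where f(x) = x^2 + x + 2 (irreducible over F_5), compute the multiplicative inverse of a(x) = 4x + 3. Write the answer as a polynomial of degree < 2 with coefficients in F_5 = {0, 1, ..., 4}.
a(x)^(-1) ≡ 4x + 1 (mod f(x))

Since f is irreducible over F_5, F_5[x]/(f) is a field and a(x) ≠ 0 has an inverse. Apply the extended Euclidean algorithm to f(x) and a(x) in F_5[x]: f(x) = (4x + 1)·a(x) + (4). The last nonzero remainder is the constant 4 = gcd(f, a) in F_5. Back-substituting through the division chain expresses 4 = s(x)·a(x) + t(x)·f(x) with s(x) ≡ x + 4 (mod f), so (x + 4)·a(x) ≡ 4 (mod f). Multiplying by 4^(-1) ≡ 4 in F_5 gives a(x)^(-1) ≡ 4·(x + 4) ≡ 4x + 1 (mod f). Check: (4x + 3)·(4x + 1) = x^2 + x + 3 ≡ 1 (mod x^2 + x + 2).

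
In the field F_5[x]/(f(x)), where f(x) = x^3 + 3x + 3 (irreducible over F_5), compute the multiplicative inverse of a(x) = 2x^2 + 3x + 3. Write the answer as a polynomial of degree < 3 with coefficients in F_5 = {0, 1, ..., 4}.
a(x)^(-1) ≡ 3x + 3 (mod f(x))

Since f is irreducible over F_5, F_5[x]/(f) is a field and a(x) ≠ 0 has an inverse. Apply the extended Euclidean algorithm to f(x) and a(x) in F_5[x]: f(x) = (3x + 3)·a(x) + (4). The last nonzero remainder is the constant 4 = gcd(f, a) in F_5. Back-substituting through the division chain expresses 4 = s(x)·a(x) + t(x)·f(x) with s(x) ≡ 2x + 2 (mod f), so (2x + 2)·a(x) ≡ 4 (mod f). Multiplying by 4^(-1) ≡ 4 in F_5 gives a(x)^(-1) ≡ 4·(2x + 2) ≡ 3x + 3 (mod f). Check: (2x^2 + 3x + 3)·(3x + 3) = x^3 + 3x + 4 ≡ 1 (mod x^3 + 3x + 3).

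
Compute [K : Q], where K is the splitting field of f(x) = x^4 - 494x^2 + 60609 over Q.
[K : Q] = 4

Solving the quadratic in x^2: x^2 = (494 ± √(494^2 - 4·60609))/2 = (494 ± √1600)/2 = (494 ± 40)/2, giving x^2 = 267 or x^2 = 227. So f(x) = (x^2 - 267)(x^2 - 227) and the roots of f are ±√267, ±√227. Hence the splitting field is K = Q(√267, √227). Since 267 and 227 are distinct squarefree integers > 1, their product 60609 is not a perfect square, so √227 ∉ Q(√267). By the tower law [K:Q] = [Q(√267,√227):Q(√267)] · [Q(√267):Q] = 2 · 2 = 4.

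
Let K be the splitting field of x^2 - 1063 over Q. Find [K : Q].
[K : Q] = 2

f(x) = x^2 - 1063 factors as (x - √1063)(x + √1063). The splitting field is K = Q(√1063). Since 1063 is squarefree and > 1, it is not a perfect square, so x^2 - 1063 is irreducible over Q and [Q(√1063) : Q] = 2. Hence [K : Q] = 2.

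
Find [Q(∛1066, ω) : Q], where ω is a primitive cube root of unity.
[Q(∛1066, ω) : Q] = 6

[Q(∛1066):Q] = 3 (min poly x^3 - 1066, irreducible since 1066 is not a perfect cube). [Q(ω):Q] = 2 (min poly x^2 + x + 1). Since Q(∛1066) ⊂ R and ω ∉ R, we have ω ∉ Q(∛1066), so x^2 + x + 1 remains irreducible over Q(∛1066) and [Q(∛1066, ω) : Q(∛1066)] = 2. By the tower law, [Q(∛1066, ω) : Q] = 3 · 2 = 6. (In fact Q(∛1066, ω) is the splitting field of x^3 - 1066 over Q.)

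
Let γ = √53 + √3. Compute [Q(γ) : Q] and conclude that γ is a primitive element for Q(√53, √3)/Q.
[Q(γ) : Q] = 4 (equivalently, Q(γ) = Q(√53, √3))

Obviously Q(γ) ⊆ Q(√53, √3), and [Q(√53, √3):Q] = 4 (since 53, 3 are distinct squarefree integers > 1 with 159 not a perfect square). To show equality we compute the minimal polynomial of γ. From γ = √53 + √3: γ^2 = 53 + 2√(159) + 3 = 56 + 2√(159), so γ^2 - 56 = 2√(159); squaring, (γ^2 - 56)^2 = 4·159, i.e. γ^4 - 112γ^2 + 3136 - 636 = 0, i.e. γ^4 - 112γ^2 + 2500 = 0. So γ is a root of x^4 - 112x^2 + 2500. This polynomial is irreducible over Q: it has no rational root (each ±√53 ± √3 is irrational), and any factorization into two quadratics over Q would force √(159) ∈ Q (pairing opposite roots) or √53, √3 ∈ Q (other pairings), all impossible. Hence [Q(γ):Q] = 4 = [Q(√53, √3):Q], so Q(γ) = Q(√53, √3).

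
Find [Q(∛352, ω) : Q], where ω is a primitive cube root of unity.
[Q(∛352, ω) : Q] = 6

[Q(∛352):Q] = 3 (min poly x^3 - 352, irreducible since 352 is not a perfect cube). [Q(ω):Q] = 2 (min poly x^2 + x + 1). Since Q(∛352) ⊂ R and ω ∉ R, we have ω ∉ Q(∛352), so x^2 + x + 1 remains irreducible over Q(∛352) and [Q(∛352, ω) : Q(∛352)] = 2. By the tower law, [Q(∛352, ω) : Q] = 3 · 2 = 6. (In fact Q(∛352, ω) is the splitting field of x^3 - 352 over Q.)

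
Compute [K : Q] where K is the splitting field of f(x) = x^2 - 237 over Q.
[K : Q] = 2

f(x) = x^2 - 237 factors as (x - √237)(x + √237). The splitting field is K = Q(√237). Since 237 is squarefree and > 1, it is not a perfect square, so x^2 - 237 is irreducible over Q and [Q(√237) : Q] = 2. Hence [K : Q] = 2.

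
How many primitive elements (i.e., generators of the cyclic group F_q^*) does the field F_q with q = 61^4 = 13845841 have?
There are φ(13845840) = 3571200 primitive elements

F_q^* is cyclic of order q - 1 = 13845840. A cyclic group of order m has exactly φ(m) generators. Here m = 13845840 = 2^4 · 3 · 5 · 31 · 1861, so the number of primitive elements is φ(13845840) = 3571200.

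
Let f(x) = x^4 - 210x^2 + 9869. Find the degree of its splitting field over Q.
[K : Q] = 4

Solving the quadratic in x^2: x^2 = (210 ± √(210^2 - 4·9869))/2 = (210 ± √4624)/2 = (210 ± 68)/2, giving x^2 = 139 or x^2 = 71. So f(x) = (x^2 - 139)(x^2 - 71) and the roots of f are ±√139, ±√71. Hence the splitting field is K = Q(√139, √71). Since 139 and 71 are distinct squarefree integers > 1, their product 9869 is not a perfect square, so √71 ∉ Q(√139). By the tower law [K:Q] = [Q(√139,√71):Q(√139)] · [Q(√139):Q] = 2 · 2 = 4.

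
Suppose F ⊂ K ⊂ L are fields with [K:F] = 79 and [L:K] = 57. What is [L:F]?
[L:F] = 4503

The tower law says that for any tower of field extensions F ⊂ K ⊂ L with finite degrees, [L:F] = [L:K] · [K:F]. Here this gives [L:F] = 57 · 79 = 4503.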